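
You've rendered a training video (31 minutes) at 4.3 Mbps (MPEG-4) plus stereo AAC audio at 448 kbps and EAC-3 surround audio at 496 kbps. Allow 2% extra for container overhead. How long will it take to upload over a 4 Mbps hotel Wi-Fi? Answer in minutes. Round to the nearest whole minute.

41 minutes

31 min = 1860 s
Audio total: 448 + 496 = 944 kbps = 0.944 Mbps.
Total bitrate: 5.244 Mbps.
File: 5.244 Mbps × 1860 s = 9753.8 Mb.
With 2% container overhead: ×1.02. → 9948.9 Mb.
At 4 Mbps: 9948.9 / 4 = 2487.2 s ≈ 41.5 minutes.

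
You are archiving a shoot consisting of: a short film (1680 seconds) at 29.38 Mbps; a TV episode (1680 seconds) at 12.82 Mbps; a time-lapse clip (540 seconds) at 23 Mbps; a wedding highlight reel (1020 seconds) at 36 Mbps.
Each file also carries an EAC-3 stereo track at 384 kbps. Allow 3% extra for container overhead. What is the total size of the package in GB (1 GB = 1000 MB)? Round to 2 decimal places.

Audio: 384 kbps = 0.384 Mbps.
short film: 29.764 Mbps × 1680 s × 1.03 = 51503.6 Mb
TV episode: 13.204 Mbps × 1680 s × 1.03 = 22848.2 Mb
time-lapse clip: 23.384 Mbps × 540 s × 1.03 = 13006.2 Mb
wedding highlight reel: 36.384 Mbps × 1020 s × 1.03 = 38225.0 Mb
Total: 125583.0 Mb = 15697.9 MB.
= 15.70 GB.

15.70 GB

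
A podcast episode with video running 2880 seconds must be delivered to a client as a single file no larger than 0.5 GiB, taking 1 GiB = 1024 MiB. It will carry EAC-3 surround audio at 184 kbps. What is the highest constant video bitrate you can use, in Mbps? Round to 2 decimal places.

1.31 Mbps

Budget: 0.5 GiB = 4295.0 Mb.
Total bitrate budget: 4295.0 Mb / 2880 s = 1.491 Mbps.
Audio: 184 kbps = 0.184 Mbps.
Video: 1.491 − 0.184 = 1.307 Mbps.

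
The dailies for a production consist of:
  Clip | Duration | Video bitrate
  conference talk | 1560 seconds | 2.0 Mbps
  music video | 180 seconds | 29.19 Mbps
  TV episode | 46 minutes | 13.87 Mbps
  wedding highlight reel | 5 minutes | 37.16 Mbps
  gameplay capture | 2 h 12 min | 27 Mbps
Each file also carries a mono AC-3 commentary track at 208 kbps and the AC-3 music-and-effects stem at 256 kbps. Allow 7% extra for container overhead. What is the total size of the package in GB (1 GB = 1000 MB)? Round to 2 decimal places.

Audio total: 208 + 256 = 464 kbps = 0.464 Mbps.
conference talk: 2.464 Mbps × 1560 s × 1.07 = 4112.9 Mb
music video: 29.654 Mbps × 180 s × 1.07 = 5711.4 Mb
TV episode: 14.334 Mbps × 2760 s × 1.07 = 42331.2 Mb
wedding highlight reel: 37.624 Mbps × 300 s × 1.07 = 12077.3 Mb
gameplay capture: 27.464 Mbps × 7920 s × 1.07 = 232740.9 Mb
Total: 296973.7 Mb = 37121.7 MB.
= 37.12 GB.

37.12 GB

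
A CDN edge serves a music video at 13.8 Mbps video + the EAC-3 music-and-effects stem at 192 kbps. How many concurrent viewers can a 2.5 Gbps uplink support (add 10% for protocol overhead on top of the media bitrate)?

162

Audio: 192 kbps = 0.192 Mbps.
Per-viewer media rate: 13.992 Mbps.
On the wire with 10% overhead: 15.391 Mbps.
2.5 Gbps = 2,500 Mbps; 2,500 / 15.391 = 162.43 → 162 viewers.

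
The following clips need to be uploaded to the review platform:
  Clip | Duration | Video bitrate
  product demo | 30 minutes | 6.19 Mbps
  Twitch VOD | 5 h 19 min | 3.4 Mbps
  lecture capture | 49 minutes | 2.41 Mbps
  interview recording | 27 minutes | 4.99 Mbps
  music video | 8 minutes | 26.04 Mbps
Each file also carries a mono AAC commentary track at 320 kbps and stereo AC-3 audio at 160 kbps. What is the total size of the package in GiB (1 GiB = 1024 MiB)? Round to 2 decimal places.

Audio total: 320 + 160 = 480 kbps = 0.480 Mbps.
product demo: 6.670 Mbps × 1800 s = 12006.0 Mb
Twitch VOD: 3.880 Mbps × 19140 s = 74263.2 Mb
lecture capture: 2.890 Mbps × 2940 s = 8496.6 Mb
interview recording: 5.470 Mbps × 1620 s = 8861.4 Mb
music video: 26.520 Mbps × 480 s = 12729.6 Mb
Total: 116356.8 Mb = 14544.6 MB.
= 13.55 GiB.

13.55 GiB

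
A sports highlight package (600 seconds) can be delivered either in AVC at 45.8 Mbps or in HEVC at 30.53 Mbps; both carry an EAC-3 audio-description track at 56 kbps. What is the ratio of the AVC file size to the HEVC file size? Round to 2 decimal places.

Audio: 56 kbps = 0.056 Mbps.
AVC: 45.856 Mbps × 600 s = 27513.6 Mb = 3.203 GiB.
HEVC: 30.586 Mbps × 600 s = 18351.6 Mb = 2.136 GiB.
Ratio: 3.203 / 2.136 = 1.499.

1.50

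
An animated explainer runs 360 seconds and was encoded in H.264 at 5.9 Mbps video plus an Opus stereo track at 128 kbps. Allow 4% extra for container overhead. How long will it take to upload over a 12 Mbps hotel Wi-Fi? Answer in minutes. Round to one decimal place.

3.1 minutes

Audio: 128 kbps = 0.128 Mbps.
Total bitrate: 6.028 Mbps.
File: 6.028 Mbps × 360 s = 2170.1 Mb.
With 4% container overhead: ×1.04. → 2256.9 Mb.
At 12 Mbps: 2256.9 / 12 = 188.1 s ≈ 3.13 minutes.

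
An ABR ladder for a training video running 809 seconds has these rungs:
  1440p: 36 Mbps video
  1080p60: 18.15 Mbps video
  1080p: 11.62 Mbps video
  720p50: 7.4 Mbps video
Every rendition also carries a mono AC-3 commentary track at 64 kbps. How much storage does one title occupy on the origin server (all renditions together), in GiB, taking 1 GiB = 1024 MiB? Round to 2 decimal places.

6.92 GiB

Audio: 64 kbps = 0.064 Mbps.
Sum of rendition bitrates: (36+0.064) + (18.15+0.064) + (11.62+0.064) + (7.4+0.064) = 73.426 Mbps.
× 809 s = 59,402 Mb = 7,425 MB = 6.915 GiB.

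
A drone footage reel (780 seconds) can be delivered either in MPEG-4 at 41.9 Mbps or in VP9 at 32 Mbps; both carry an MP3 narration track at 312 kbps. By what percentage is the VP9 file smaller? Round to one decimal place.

23.5%

Audio: 312 kbps = 0.312 Mbps.
MPEG-4: 42.212 Mbps × 780 s = 32925.4 Mb = 4.116 GB.
VP9: 32.312 Mbps × 780 s = 25203.4 Mb = 3.150 GB.
Reduction: (1 − 3.150/4.116) × 100 = 23.45%.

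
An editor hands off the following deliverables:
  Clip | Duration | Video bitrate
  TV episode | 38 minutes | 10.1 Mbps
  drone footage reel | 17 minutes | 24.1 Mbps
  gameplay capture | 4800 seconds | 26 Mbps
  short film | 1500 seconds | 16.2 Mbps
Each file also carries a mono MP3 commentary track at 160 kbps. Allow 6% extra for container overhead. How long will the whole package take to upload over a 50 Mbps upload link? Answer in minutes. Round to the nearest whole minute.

Audio: 160 kbps = 0.160 Mbps.
TV episode: 10.260 Mbps × 2280 s × 1.06 = 24796.4 Mb
drone footage reel: 24.260 Mbps × 1020 s × 1.06 = 26229.9 Mb
gameplay capture: 26.160 Mbps × 4800 s × 1.06 = 133102.1 Mb
short film: 16.360 Mbps × 1500 s × 1.06 = 26012.4 Mb
Total: 210140.8 Mb = 26267.6 MB.
At 50 Mbps: 210140.8 / 50 = 4203 s ≈ 70 minutes.

70 minutes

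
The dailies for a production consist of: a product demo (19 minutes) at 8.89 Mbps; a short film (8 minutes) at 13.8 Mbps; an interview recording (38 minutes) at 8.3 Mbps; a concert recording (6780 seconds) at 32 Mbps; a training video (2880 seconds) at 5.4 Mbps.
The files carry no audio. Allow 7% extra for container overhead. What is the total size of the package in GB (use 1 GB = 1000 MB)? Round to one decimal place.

35.9 GB

product demo: 8.890 Mbps × 1140 s × 1.07 = 10844.0 Mb
short film: 13.800 Mbps × 480 s × 1.07 = 7087.7 Mb
interview recording: 8.300 Mbps × 2280 s × 1.07 = 20248.7 Mb
concert recording: 32.000 Mbps × 6780 s × 1.07 = 232147.2 Mb
training video: 5.400 Mbps × 2880 s × 1.07 = 16640.6 Mb
Total: 286968.2 Mb = 35871.0 MB.
= 35.87 GB.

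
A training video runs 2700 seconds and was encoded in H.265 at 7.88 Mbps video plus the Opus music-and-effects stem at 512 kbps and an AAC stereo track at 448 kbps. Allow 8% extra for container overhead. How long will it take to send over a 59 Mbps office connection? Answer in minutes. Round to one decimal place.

7.3 minutes

Audio total: 512 + 448 = 960 kbps = 0.960 Mbps.
Total bitrate: 8.840 Mbps.
File: 8.840 Mbps × 2700 s = 23868.0 Mb.
With 8% container overhead: ×1.08. → 25777.4 Mb.
At 59 Mbps: 25777.4 / 59 = 436.9 s ≈ 7.28 minutes.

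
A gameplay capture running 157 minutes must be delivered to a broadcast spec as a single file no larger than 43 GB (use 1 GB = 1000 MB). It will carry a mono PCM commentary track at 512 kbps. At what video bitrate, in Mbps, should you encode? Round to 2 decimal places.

Budget: 43 GB = 344000.0 Mb.
157 min = 9420 s
Total bitrate budget: 344000.0 Mb / 9420 s = 36.518 Mbps.
Audio: 512 kbps = 0.512 Mbps.
Video: 36.518 − 0.512 = 36.006 Mbps.

36.01 Mbps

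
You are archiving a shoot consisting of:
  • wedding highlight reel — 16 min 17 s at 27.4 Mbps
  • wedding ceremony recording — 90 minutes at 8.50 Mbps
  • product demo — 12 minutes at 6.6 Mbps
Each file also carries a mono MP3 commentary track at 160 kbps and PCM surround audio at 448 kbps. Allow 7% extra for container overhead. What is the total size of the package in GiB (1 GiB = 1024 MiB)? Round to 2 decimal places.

10.18 GiB

Audio total: 160 + 448 = 608 kbps = 0.608 Mbps.
wedding highlight reel: 28.008 Mbps × 977 s × 1.07 = 29279.3 Mb
wedding ceremony recording: 9.108 Mbps × 5400 s × 1.07 = 52626.0 Mb
product demo: 7.208 Mbps × 720 s × 1.07 = 5553.0 Mb
Total: 87458.4 Mb = 10932.3 MB.
= 10.18 GiB.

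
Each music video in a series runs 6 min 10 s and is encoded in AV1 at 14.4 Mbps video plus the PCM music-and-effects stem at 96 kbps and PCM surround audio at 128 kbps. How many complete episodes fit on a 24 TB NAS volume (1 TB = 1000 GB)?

35484

6 min 10 s = 370 s
Audio total: 96 + 128 = 224 kbps = 0.224 Mbps.
Total bitrate: 14.624 Mbps.
Per item: 14.624 Mbps × 370 s = 5,411 Mb = 676.4 MB.
Capacity: 24 TB = 192,000,000 Mb; 35484.06 items → 35484 complete.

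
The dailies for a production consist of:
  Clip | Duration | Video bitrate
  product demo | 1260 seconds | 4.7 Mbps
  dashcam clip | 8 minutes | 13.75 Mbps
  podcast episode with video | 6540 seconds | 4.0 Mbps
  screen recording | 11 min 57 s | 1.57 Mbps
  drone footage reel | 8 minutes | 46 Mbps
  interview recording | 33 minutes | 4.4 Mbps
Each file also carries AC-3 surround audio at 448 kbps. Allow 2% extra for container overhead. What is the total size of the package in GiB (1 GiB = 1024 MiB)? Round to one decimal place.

Audio: 448 kbps = 0.448 Mbps.
product demo: 5.148 Mbps × 1260 s × 1.02 = 6616.2 Mb
dashcam clip: 14.198 Mbps × 480 s × 1.02 = 6951.3 Mb
podcast episode with video: 4.448 Mbps × 6540 s × 1.02 = 29671.7 Mb
screen recording: 2.018 Mbps × 717 s × 1.02 = 1475.8 Mb
drone footage reel: 46.448 Mbps × 480 s × 1.02 = 22740.9 Mb
interview recording: 4.848 Mbps × 1980 s × 1.02 = 9791.0 Mb
Total: 77247.1 Mb = 9655.9 MB.
= 8.993 GiB.

9.0 GiB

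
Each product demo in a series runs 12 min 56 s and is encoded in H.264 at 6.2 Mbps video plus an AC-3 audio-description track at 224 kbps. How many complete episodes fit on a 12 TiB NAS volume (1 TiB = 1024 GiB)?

21174

12 min 56 s = 776 s
Audio: 224 kbps = 0.224 Mbps.
Total bitrate: 6.424 Mbps.
Per item: 6.424 Mbps × 776 s = 4,985 Mb = 623.1 MB.
Capacity: 12 TiB = 105,553,116 Mb; 21174.04 items → 21174 complete.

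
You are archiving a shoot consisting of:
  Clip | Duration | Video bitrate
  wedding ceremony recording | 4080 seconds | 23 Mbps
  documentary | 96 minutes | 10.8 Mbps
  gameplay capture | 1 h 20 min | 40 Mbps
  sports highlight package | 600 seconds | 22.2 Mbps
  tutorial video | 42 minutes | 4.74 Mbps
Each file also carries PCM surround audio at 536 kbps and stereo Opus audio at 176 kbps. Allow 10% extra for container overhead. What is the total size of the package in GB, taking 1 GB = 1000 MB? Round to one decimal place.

Audio total: 536 + 176 = 712 kbps = 0.712 Mbps.
wedding ceremony recording: 23.712 Mbps × 4080 s × 1.10 = 106419.5 Mb
documentary: 11.512 Mbps × 5760 s × 1.10 = 72940.0 Mb
gameplay capture: 40.712 Mbps × 4800 s × 1.10 = 214959.4 Mb
sports highlight package: 22.912 Mbps × 600 s × 1.10 = 15121.9 Mb
tutorial video: 5.452 Mbps × 2520 s × 1.10 = 15112.9 Mb
Total: 424553.7 Mb = 53069.2 MB.
= 53.07 GB.

53.1 GB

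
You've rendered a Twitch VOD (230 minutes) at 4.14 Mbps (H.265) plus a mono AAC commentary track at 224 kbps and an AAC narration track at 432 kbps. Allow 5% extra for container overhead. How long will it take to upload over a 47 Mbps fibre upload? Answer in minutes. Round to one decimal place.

24.6 minutes

230 min = 13800 s
Audio total: 224 + 432 = 656 kbps = 0.656 Mbps.
Total bitrate: 4.796 Mbps.
File: 4.796 Mbps × 13800 s = 66184.8 Mb.
With 5% container overhead: ×1.05. → 69494.0 Mb.
At 47 Mbps: 69494.0 / 47 = 1478.6 s ≈ 24.6 minutes.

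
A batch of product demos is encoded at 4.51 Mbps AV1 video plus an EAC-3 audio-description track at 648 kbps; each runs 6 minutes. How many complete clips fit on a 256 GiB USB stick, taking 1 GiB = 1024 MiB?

6 min = 360 s
Audio: 648 kbps = 0.648 Mbps.
Total bitrate: 5.158 Mbps.
Per item: 5.158 Mbps × 360 s = 1,857 Mb = 232.1 MB.
Capacity: 256 GiB = 2,199,023 Mb; 1184.26 items → 1184 complete.

1184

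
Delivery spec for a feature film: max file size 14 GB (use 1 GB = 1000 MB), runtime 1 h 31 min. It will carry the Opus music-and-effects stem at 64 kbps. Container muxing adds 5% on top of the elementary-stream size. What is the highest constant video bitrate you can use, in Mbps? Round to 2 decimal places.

19.47 Mbps

Budget: 14 GB = 112000.0 Mb.
Stream payload after overhead: 112000.0 / 1.05 = 106666.7 Mb.
1 h 31 min = 91 min = 5460 s
Total bitrate budget: 106666.7 Mb / 5460 s = 19.536 Mbps.
Audio: 64 kbps = 0.064 Mbps.
Video: 19.536 − 0.064 = 19.472 Mbps.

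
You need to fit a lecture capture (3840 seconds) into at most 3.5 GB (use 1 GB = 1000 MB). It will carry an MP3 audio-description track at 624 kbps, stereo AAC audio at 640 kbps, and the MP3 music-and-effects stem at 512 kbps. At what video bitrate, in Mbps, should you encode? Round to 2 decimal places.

Budget: 3.5 GB = 28000.0 Mb.
Total bitrate budget: 28000.0 Mb / 3840 s = 7.292 Mbps.
Audio total: 624 + 640 + 512 = 1776 kbps = 1.776 Mbps.
Video: 7.292 − 1.776 = 5.516 Mbps.

5.52 Mbps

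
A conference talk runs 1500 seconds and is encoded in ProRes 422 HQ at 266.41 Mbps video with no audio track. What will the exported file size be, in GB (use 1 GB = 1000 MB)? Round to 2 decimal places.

Total bitrate: 266.41 Mbps.
Stream data: 266.410 Mbps × 1500 s = 399615.0 Mb.
399,615 Mb ÷ 8 = 49,952 MB → 49.95 GB.

49.95 GB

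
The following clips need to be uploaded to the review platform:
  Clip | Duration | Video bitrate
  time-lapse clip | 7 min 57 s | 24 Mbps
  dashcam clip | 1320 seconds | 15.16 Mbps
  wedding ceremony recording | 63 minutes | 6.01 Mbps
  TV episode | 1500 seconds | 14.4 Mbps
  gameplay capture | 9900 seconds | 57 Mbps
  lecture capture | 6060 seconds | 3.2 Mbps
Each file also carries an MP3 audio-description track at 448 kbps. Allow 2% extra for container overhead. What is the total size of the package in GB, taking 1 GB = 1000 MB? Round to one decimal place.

85.4 GB

Audio: 448 kbps = 0.448 Mbps.
time-lapse clip: 24.448 Mbps × 477 s × 1.02 = 11894.9 Mb
dashcam clip: 15.608 Mbps × 1320 s × 1.02 = 21014.6 Mb
wedding ceremony recording: 6.458 Mbps × 3780 s × 1.02 = 24899.5 Mb
TV episode: 14.848 Mbps × 1500 s × 1.02 = 22717.4 Mb
gameplay capture: 57.448 Mbps × 9900 s × 1.02 = 580109.9 Mb
lecture capture: 3.648 Mbps × 6060 s × 1.02 = 22549.0 Mb
Total: 683185.4 Mb = 85398.2 MB.
= 85.40 GB.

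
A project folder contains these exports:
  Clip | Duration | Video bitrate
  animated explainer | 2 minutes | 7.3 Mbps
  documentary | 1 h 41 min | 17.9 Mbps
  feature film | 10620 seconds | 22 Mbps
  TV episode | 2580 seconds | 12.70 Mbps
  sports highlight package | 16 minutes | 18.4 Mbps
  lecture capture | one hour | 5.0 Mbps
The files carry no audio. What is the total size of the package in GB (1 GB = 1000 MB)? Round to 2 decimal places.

51.43 GB

animated explainer: 7.300 Mbps × 120 s = 876.0 Mb
documentary: 17.900 Mbps × 6060 s = 108474.0 Mb
feature film: 22.000 Mbps × 10620 s = 233640.0 Mb
TV episode: 12.700 Mbps × 2580 s = 32766.0 Mb
sports highlight package: 18.400 Mbps × 960 s = 17664.0 Mb
lecture capture: 5.000 Mbps × 3600 s = 18000.0 Mb
Total: 411420.0 Mb = 51427.5 MB.
= 51.43 GB.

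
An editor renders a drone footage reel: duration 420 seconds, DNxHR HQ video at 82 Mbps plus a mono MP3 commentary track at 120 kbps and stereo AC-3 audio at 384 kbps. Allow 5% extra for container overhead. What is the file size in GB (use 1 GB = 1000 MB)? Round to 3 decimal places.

Audio total: 120 + 384 = 504 kbps = 0.504 Mbps.
Total bitrate: 82 + 0.504 = 82.504 Mbps.
Stream data: 82.504 Mbps × 420 s = 34651.7 Mb.
With 5% container overhead: ×1.05.
36,384 Mb ÷ 8 = 4,548 MB → 4.548 GB.

4.548 GB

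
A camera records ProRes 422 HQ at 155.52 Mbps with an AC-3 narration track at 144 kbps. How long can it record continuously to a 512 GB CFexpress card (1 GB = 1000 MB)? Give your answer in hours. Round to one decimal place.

Audio: 144 kbps = 0.144 Mbps.
Total bitrate: 155.52 + 0.144 = 155.664 Mbps.
Capacity: 512 GB = 4,096,000 Mb.
Recording time: 4,096,000 / 155.664 = 26,313 s ≈ 7.31 hours.

7.3 hours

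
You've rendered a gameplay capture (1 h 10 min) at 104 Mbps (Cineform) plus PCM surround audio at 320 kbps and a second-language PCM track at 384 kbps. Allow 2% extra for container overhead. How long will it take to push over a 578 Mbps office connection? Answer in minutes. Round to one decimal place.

12.9 minutes

1 h 10 min = 70 min = 4200 s
Audio total: 320 + 384 = 704 kbps = 0.704 Mbps.
Total bitrate: 104.704 Mbps.
File: 104.704 Mbps × 4200 s = 439756.8 Mb.
With 2% container overhead: ×1.02. → 448551.9 Mb.
At 578 Mbps: 448551.9 / 578 = 776.0 s ≈ 12.9 minutes.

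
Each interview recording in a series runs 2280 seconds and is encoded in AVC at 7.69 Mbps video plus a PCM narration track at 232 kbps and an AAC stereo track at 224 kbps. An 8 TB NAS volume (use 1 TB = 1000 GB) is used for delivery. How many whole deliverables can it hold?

Audio total: 232 + 224 = 456 kbps = 0.456 Mbps.
Total bitrate: 8.146 Mbps.
Per item: 8.146 Mbps × 2280 s = 18,573 Mb = 2,322 MB.
Capacity: 8 TB = 64,000,000 Mb; 3445.88 items → 3445 complete.

3445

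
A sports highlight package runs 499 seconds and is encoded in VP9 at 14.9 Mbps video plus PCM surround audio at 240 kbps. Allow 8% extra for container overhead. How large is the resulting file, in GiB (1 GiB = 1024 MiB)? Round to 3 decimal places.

Audio: 240 kbps = 0.240 Mbps.
Total bitrate: 14.9 + 0.240 = 15.140 Mbps.
Stream data: 15.140 Mbps × 499 s = 7554.9 Mb.
With 8% container overhead: ×1.08.
8,159 Mb = 1,019,906,100 bytes ÷ 1,073,741,824 = 0.9499 GiB.

0.950 GiB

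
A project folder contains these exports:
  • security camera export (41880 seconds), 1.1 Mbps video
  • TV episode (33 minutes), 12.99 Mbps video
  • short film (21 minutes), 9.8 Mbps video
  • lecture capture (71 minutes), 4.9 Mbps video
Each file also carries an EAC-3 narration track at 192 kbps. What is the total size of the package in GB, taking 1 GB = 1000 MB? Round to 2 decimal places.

14.31 GB

Audio: 192 kbps = 0.192 Mbps.
security camera export: 1.292 Mbps × 41880 s = 54109.0 Mb
TV episode: 13.182 Mbps × 1980 s = 26100.4 Mb
short film: 9.992 Mbps × 1260 s = 12589.9 Mb
lecture capture: 5.092 Mbps × 4260 s = 21691.9 Mb
Total: 114491.2 Mb = 14311.4 MB.
= 14.31 GB.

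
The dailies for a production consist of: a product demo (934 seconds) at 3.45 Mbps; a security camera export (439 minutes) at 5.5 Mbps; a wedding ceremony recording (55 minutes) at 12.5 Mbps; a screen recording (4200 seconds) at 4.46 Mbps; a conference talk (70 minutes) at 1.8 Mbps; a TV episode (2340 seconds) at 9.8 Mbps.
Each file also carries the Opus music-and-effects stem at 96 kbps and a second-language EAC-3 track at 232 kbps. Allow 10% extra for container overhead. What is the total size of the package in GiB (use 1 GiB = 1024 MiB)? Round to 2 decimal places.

Audio total: 96 + 232 = 328 kbps = 0.328 Mbps.
product demo: 3.778 Mbps × 934 s × 1.10 = 3881.5 Mb
security camera export: 5.828 Mbps × 26340 s × 1.10 = 168860.5 Mb
wedding ceremony recording: 12.828 Mbps × 3300 s × 1.10 = 46565.6 Mb
screen recording: 4.788 Mbps × 4200 s × 1.10 = 22120.6 Mb
conference talk: 2.128 Mbps × 4200 s × 1.10 = 9831.4 Mb
TV episode: 10.128 Mbps × 2340 s × 1.10 = 26069.5 Mb
Total: 277329.0 Mb = 34666.1 MB.
= 32.29 GiB.

32.29 GiB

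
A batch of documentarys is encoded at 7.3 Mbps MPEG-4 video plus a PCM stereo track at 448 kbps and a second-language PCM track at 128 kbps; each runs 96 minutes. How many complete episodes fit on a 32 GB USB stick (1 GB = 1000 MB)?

5

96 min = 5760 s
Audio total: 448 + 128 = 576 kbps = 0.576 Mbps.
Total bitrate: 7.876 Mbps.
Per item: 7.876 Mbps × 5760 s = 45,366 Mb = 5,671 MB.
Capacity: 32 GB = 256,000 Mb; 5.64 items → 5 complete.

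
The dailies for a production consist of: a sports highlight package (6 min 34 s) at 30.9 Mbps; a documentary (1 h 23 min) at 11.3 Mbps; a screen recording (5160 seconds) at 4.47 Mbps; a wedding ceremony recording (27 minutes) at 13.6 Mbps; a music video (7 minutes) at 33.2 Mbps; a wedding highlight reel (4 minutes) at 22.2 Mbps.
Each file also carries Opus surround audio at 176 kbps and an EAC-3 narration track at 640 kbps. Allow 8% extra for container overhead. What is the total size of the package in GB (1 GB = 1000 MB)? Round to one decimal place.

Audio total: 176 + 640 = 816 kbps = 0.816 Mbps.
sports highlight package: 31.716 Mbps × 394 s × 1.08 = 13495.8 Mb
documentary: 12.116 Mbps × 4980 s × 1.08 = 65164.7 Mb
screen recording: 5.286 Mbps × 5160 s × 1.08 = 29457.8 Mb
wedding ceremony recording: 14.416 Mbps × 1620 s × 1.08 = 25222.2 Mb
music video: 34.016 Mbps × 420 s × 1.08 = 15429.7 Mb
wedding highlight reel: 23.016 Mbps × 240 s × 1.08 = 5965.7 Mb
Total: 154735.9 Mb = 19342.0 MB.
= 19.34 GB.

19.3 GB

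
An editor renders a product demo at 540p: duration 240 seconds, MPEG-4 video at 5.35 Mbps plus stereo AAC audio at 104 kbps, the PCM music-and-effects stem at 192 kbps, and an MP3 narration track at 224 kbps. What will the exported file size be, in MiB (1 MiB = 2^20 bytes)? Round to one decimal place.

167.9 MiB

Audio total: 104 + 192 + 224 = 520 kbps = 0.520 Mbps.
Total bitrate: 5.35 + 0.520 = 5.870 Mbps.
Stream data: 5.870 Mbps × 240 s = 1408.8 Mb.
1,409 Mb = 176,100,000 bytes ÷ 1,048,576 = 167.9 MiB.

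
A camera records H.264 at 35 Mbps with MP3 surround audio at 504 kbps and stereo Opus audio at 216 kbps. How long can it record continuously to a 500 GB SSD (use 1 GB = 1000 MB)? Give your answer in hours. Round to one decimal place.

Audio total: 504 + 216 = 720 kbps = 0.720 Mbps.
Total bitrate: 35 + 0.720 = 35.720 Mbps.
Capacity: 500 GB = 4,000,000 Mb.
Recording time: 4,000,000 / 35.720 = 111,982 s ≈ 31.1 hours.

31.1 hours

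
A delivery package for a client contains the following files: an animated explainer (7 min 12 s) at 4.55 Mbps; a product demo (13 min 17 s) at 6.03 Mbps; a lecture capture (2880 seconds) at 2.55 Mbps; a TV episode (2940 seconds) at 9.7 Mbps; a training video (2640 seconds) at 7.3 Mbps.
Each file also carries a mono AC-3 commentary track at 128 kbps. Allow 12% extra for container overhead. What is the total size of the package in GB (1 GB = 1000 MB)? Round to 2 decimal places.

8.84 GB

Audio: 128 kbps = 0.128 Mbps.
animated explainer: 4.678 Mbps × 432 s × 1.12 = 2263.4 Mb
product demo: 6.158 Mbps × 797 s × 1.12 = 5496.9 Mb
lecture capture: 2.678 Mbps × 2880 s × 1.12 = 8638.2 Mb
TV episode: 9.828 Mbps × 2940 s × 1.12 = 32361.6 Mb
training video: 7.428 Mbps × 2640 s × 1.12 = 21963.1 Mb
Total: 70723.2 Mb = 8840.4 MB.
= 8.840 GB.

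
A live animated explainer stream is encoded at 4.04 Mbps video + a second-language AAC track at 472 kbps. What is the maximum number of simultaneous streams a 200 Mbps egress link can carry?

44

Audio: 472 kbps = 0.472 Mbps.
Per-viewer media rate: 4.512 Mbps.
200 Mbps = 200.0 Mbps; 200.0 / 4.512 = 44.33 → 44 viewers.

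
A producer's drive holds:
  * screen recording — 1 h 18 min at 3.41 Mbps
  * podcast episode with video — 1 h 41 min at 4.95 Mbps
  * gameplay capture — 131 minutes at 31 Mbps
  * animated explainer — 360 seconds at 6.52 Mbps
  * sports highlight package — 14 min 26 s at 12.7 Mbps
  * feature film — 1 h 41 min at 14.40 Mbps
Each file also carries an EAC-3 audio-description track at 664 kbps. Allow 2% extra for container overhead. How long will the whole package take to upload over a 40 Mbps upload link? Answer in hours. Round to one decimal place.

2.9 hours

Audio: 664 kbps = 0.664 Mbps.
screen recording: 4.074 Mbps × 4680 s × 1.02 = 19447.6 Mb
podcast episode with video: 5.614 Mbps × 6060 s × 1.02 = 34701.3 Mb
gameplay capture: 31.664 Mbps × 7860 s × 1.02 = 253856.6 Mb
animated explainer: 7.184 Mbps × 360 s × 1.02 = 2638.0 Mb
sports highlight package: 13.364 Mbps × 866 s × 1.02 = 11804.7 Mb
feature film: 15.064 Mbps × 6060 s × 1.02 = 93113.6 Mb
Total: 415561.8 Mb = 51945.2 MB.
At 40 Mbps: 415561.8 / 40 = 10389 s ≈ 2.89 hours.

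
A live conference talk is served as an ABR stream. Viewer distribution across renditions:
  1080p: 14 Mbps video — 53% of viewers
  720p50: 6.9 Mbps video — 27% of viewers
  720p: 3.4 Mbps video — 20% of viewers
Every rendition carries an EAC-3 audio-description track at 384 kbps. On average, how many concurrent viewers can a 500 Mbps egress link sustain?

48

Audio: 384 kbps = 0.384 Mbps.
Average per-viewer bitrate: 0.53×14.384 + 0.27×7.284 + 0.20×3.784 = 10.347 Mbps.
500 Mbps = 500.0 Mbps; 500.0 / 10.347 = 48.32 → 48.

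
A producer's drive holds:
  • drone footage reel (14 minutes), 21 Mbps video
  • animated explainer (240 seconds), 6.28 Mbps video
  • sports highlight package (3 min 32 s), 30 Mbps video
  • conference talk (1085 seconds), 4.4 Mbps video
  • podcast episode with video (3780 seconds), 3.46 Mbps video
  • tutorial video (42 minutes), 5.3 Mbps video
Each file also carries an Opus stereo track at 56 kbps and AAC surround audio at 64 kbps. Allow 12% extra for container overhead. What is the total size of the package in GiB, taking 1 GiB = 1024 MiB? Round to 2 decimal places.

7.53 GiB

Audio total: 56 + 64 = 120 kbps = 0.120 Mbps.
drone footage reel: 21.120 Mbps × 840 s × 1.12 = 19869.7 Mb
animated explainer: 6.400 Mbps × 240 s × 1.12 = 1720.3 Mb
sports highlight package: 30.120 Mbps × 212 s × 1.12 = 7151.7 Mb
conference talk: 4.520 Mbps × 1085 s × 1.12 = 5492.7 Mb
podcast episode with video: 3.580 Mbps × 3780 s × 1.12 = 15156.3 Mb
tutorial video: 5.420 Mbps × 2520 s × 1.12 = 15297.4 Mb
Total: 64688.1 Mb = 8086.0 MB.
= 7.531 GiB.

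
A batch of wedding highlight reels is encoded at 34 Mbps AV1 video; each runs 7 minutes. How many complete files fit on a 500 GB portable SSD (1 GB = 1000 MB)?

280

7 min = 420 s
Per item: 34.000 Mbps × 420 s = 14,280 Mb = 1,785 MB.
Capacity: 500 GB = 4,000,000 Mb; 280.11 items → 280 complete.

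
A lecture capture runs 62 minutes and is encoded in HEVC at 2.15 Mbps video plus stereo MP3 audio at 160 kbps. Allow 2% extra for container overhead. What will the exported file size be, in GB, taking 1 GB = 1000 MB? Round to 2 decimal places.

62 min = 3720 s
Audio: 160 kbps = 0.160 Mbps.
Total bitrate: 2.15 + 0.160 = 2.310 Mbps.
Stream data: 2.310 Mbps × 3720 s = 8593.2 Mb.
With 2% container overhead: ×1.02.
8,765 Mb ÷ 8 = 1,096 MB → 1.096 GB.

1.10 GB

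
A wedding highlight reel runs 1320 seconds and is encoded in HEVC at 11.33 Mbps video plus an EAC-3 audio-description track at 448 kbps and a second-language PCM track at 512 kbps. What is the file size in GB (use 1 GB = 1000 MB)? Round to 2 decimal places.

2.03 GB

Audio total: 448 + 512 = 960 kbps = 0.960 Mbps.
Total bitrate: 11.33 + 0.960 = 12.290 Mbps.
Stream data: 12.290 Mbps × 1320 s = 16222.8 Mb.
16,223 Mb ÷ 8 = 2,028 MB → 2.028 GB.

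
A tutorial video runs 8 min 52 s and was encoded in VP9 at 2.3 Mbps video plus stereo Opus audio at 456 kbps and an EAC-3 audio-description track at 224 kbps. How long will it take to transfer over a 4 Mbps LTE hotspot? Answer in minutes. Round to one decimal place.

8 min 52 s = 532 s
Audio total: 456 + 224 = 680 kbps = 0.680 Mbps.
Total bitrate: 2.980 Mbps.
File: 2.980 Mbps × 532 s = 1585.4 Mb.
At 4 Mbps: 1585.4 / 4 = 396.3 s ≈ 6.61 minutes.

6.6 minutes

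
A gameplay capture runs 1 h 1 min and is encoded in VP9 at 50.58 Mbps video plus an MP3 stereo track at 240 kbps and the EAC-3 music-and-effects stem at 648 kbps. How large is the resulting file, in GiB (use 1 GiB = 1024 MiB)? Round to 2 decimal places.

1 h 1 min = 61 min = 3660 s
Audio total: 240 + 648 = 888 kbps = 0.888 Mbps.
Total bitrate: 50.58 + 0.888 = 51.468 Mbps.
Stream data: 51.468 Mbps × 3660 s = 188372.9 Mb.
188,373 Mb = 23,546,610,000 bytes ÷ 1,073,741,824 = 21.93 GiB.

21.93 GiB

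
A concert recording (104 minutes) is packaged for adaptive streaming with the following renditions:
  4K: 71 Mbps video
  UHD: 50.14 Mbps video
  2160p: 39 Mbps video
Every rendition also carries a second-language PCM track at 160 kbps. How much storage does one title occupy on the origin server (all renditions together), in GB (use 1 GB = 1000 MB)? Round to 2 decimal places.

104 min = 6240 s
Audio: 160 kbps = 0.160 Mbps.
Sum of rendition bitrates: (71+0.160) + (50.14+0.160) + (39+0.160) = 160.620 Mbps.
× 6240 s = 1,002,269 Mb = 125,284 MB = 125.3 GB.

125.28 GB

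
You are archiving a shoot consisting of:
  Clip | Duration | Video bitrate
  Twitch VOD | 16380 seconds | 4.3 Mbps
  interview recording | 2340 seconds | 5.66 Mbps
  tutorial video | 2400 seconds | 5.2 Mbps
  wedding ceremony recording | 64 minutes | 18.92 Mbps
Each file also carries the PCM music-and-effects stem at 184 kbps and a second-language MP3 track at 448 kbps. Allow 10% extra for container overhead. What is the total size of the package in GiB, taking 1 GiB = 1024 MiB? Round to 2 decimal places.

23.64 GiB

Audio total: 184 + 448 = 632 kbps = 0.632 Mbps.
Twitch VOD: 4.932 Mbps × 16380 s × 1.10 = 88864.8 Mb
interview recording: 6.292 Mbps × 2340 s × 1.10 = 16195.6 Mb
tutorial video: 5.832 Mbps × 2400 s × 1.10 = 15396.5 Mb
wedding ceremony recording: 19.552 Mbps × 3840 s × 1.10 = 82587.6 Mb
Total: 203044.5 Mb = 25380.6 MB.
= 23.64 GiB.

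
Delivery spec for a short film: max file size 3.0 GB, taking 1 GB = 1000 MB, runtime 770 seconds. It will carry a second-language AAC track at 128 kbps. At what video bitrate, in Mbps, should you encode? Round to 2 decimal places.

31.04 Mbps

Budget: 3.0 GB = 24000.0 Mb.
Total bitrate budget: 24000.0 Mb / 770 s = 31.169 Mbps.
Audio: 128 kbps = 0.128 Mbps.
Video: 31.169 − 0.128 = 31.041 Mbps.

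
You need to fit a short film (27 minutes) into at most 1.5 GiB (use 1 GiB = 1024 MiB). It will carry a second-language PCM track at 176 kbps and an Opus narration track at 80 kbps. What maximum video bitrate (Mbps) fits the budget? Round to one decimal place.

Budget: 1.5 GiB = 12884.9 Mb.
27 min = 1620 s
Total bitrate budget: 12884.9 Mb / 1620 s = 7.954 Mbps.
Audio total: 176 + 80 = 256 kbps = 0.256 Mbps.
Video: 7.954 − 0.256 = 7.698 Mbps.

7.7 Mbps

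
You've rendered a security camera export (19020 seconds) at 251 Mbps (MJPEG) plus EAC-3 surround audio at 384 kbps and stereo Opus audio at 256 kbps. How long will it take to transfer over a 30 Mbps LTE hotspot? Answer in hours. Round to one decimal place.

44.3 hours

Audio total: 384 + 256 = 640 kbps = 0.640 Mbps.
Total bitrate: 251.640 Mbps.
File: 251.640 Mbps × 19020 s = 4786192.8 Mb.
At 30 Mbps: 4786192.8 / 30 = 159539.8 s ≈ 44.3 hours.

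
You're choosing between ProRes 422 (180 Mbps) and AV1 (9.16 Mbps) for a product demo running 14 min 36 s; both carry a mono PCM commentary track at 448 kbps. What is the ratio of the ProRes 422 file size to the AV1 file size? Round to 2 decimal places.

18.78

14 min 36 s = 876 s
Audio: 448 kbps = 0.448 Mbps.
ProRes 422: 180.448 Mbps × 876 s = 158072.4 Mb = 19.759 GB.
AV1: 9.608 Mbps × 876 s = 8416.6 Mb = 1.052 GB.
Ratio: 19.759 / 1.052 = 18.781.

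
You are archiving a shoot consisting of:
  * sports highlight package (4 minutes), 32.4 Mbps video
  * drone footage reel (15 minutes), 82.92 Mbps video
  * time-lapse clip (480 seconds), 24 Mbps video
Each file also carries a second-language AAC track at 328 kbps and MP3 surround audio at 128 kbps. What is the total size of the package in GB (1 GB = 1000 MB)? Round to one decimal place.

11.8 GB

Audio total: 328 + 128 = 456 kbps = 0.456 Mbps.
sports highlight package: 32.856 Mbps × 240 s = 7885.4 Mb
drone footage reel: 83.376 Mbps × 900 s = 75038.4 Mb
time-lapse clip: 24.456 Mbps × 480 s = 11738.9 Mb
Total: 94662.7 Mb = 11832.8 MB.
= 11.83 GB.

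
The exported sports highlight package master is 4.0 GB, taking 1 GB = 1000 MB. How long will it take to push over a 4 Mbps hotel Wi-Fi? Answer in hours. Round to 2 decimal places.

File: 4.0 GB = 32000.0 Mb.
At 4 Mbps: 32000.0 / 4 = 8000.0 s ≈ 2.22 hours.

2.22 hours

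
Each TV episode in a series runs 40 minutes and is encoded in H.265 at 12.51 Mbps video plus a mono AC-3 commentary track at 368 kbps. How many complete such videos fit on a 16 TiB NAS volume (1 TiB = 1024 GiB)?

40 min = 2400 s
Audio: 368 kbps = 0.368 Mbps.
Total bitrate: 12.878 Mbps.
Per item: 12.878 Mbps × 2400 s = 30,907 Mb = 3,863 MB.
Capacity: 16 TiB = 140,737,488 Mb; 4553.55 items → 4553 complete.

4553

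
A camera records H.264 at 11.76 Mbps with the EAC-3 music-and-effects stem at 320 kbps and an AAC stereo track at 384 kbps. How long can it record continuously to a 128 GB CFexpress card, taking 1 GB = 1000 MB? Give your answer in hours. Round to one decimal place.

22.8 hours

Audio total: 320 + 384 = 704 kbps = 0.704 Mbps.
Total bitrate: 11.76 + 0.704 = 12.464 Mbps.
Capacity: 128 GB = 1,024,000 Mb.
Recording time: 1,024,000 / 12.464 = 82,157 s ≈ 22.8 hours.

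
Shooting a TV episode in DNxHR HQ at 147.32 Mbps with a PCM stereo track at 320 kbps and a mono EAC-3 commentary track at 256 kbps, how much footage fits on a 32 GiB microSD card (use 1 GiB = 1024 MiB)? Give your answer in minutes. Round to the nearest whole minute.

Audio total: 320 + 256 = 576 kbps = 0.576 Mbps.
Total bitrate: 147.32 + 0.576 = 147.896 Mbps.
Capacity: 32 GiB = 274,878 Mb.
Recording time: 274,878 / 147.896 = 1,859 s ≈ 31.0 minutes.

31 minutes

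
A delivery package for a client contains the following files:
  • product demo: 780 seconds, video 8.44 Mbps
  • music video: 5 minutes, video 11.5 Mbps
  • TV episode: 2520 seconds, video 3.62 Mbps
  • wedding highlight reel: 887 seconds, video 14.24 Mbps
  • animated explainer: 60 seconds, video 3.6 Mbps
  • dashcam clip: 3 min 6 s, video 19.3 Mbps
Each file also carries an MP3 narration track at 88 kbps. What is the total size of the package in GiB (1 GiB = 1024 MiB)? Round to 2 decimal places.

Audio: 88 kbps = 0.088 Mbps.
product demo: 8.528 Mbps × 780 s = 6651.8 Mb
music video: 11.588 Mbps × 300 s = 3476.4 Mb
TV episode: 3.708 Mbps × 2520 s = 9344.2 Mb
wedding highlight reel: 14.328 Mbps × 887 s = 12708.9 Mb
animated explainer: 3.688 Mbps × 60 s = 221.3 Mb
dashcam clip: 19.388 Mbps × 186 s = 3606.2 Mb
Total: 36008.8 Mb = 4501.1 MB.
= 4.192 GiB.

4.19 GiB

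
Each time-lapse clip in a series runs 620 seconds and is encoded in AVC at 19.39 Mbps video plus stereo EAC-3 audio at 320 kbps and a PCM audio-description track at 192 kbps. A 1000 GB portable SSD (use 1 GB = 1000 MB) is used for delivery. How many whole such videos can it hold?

Audio total: 320 + 192 = 512 kbps = 0.512 Mbps.
Total bitrate: 19.902 Mbps.
Per item: 19.902 Mbps × 620 s = 12,339 Mb = 1,542 MB.
Capacity: 1000 GB = 8,000,000 Mb; 648.34 items → 648 complete.

648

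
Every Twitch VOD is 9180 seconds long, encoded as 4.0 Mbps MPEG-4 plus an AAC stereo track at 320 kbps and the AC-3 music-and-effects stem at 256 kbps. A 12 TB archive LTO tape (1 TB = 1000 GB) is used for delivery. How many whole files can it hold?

2285

Audio total: 320 + 256 = 576 kbps = 0.576 Mbps.
Total bitrate: 4.576 Mbps.
Per item: 4.576 Mbps × 9180 s = 42,008 Mb = 5,251 MB.
Capacity: 12 TB = 96,000,000 Mb; 2285.30 items → 2285 complete.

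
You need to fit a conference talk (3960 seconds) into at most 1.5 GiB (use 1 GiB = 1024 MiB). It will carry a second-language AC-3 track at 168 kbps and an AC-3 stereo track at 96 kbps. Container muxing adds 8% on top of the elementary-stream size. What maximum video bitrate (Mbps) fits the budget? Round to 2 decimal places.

Budget: 1.5 GiB = 12884.9 Mb.
Stream payload after overhead: 12884.9 / 1.08 = 11930.5 Mb.
Total bitrate budget: 11930.5 Mb / 3960 s = 3.013 Mbps.
Audio total: 168 + 96 = 264 kbps = 0.264 Mbps.
Video: 3.013 − 0.264 = 2.749 Mbps.

2.75 Mbps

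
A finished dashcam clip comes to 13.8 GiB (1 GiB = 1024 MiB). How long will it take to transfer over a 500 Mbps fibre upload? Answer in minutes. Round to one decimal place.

4.0 minutes

File: 13.8 GiB = 118541.1 Mb.
At 500 Mbps: 118541.1 / 500 = 237.1 s ≈ 3.95 minutes.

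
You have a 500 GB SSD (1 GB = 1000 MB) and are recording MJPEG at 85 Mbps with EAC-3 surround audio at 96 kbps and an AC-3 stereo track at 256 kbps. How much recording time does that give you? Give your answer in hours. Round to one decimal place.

13.0 hours

Audio total: 96 + 256 = 352 kbps = 0.352 Mbps.
Total bitrate: 85 + 0.352 = 85.352 Mbps.
Capacity: 500 GB = 4,000,000 Mb.
Recording time: 4,000,000 / 85.352 = 46,865 s ≈ 13.0 hours.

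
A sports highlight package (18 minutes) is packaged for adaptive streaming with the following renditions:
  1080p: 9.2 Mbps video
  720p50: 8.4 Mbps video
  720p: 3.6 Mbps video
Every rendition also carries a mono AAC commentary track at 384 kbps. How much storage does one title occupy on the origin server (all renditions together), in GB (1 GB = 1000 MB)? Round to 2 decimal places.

3.02 GB

18 min = 1080 s
Audio: 384 kbps = 0.384 Mbps.
Sum of rendition bitrates: (9.2+0.384) + (8.4+0.384) + (3.6+0.384) = 22.352 Mbps.
× 1080 s = 24,140 Mb = 3,018 MB = 3.018 GB.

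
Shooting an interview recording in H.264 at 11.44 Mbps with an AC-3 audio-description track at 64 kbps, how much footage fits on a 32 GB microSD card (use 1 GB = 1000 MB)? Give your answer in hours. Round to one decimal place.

6.2 hours

Audio: 64 kbps = 0.064 Mbps.
Total bitrate: 11.44 + 0.064 = 11.504 Mbps.
Capacity: 32 GB = 256,000 Mb.
Recording time: 256,000 / 11.504 = 22,253 s ≈ 6.18 hours.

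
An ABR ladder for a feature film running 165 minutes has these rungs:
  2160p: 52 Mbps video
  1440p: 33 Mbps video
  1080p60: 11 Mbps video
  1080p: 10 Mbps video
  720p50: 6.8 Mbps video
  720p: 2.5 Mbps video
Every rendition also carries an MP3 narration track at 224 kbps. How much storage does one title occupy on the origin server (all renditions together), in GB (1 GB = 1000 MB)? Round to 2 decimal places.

144.35 GB

165 min = 9900 s
Audio: 224 kbps = 0.224 Mbps.
Sum of rendition bitrates: (52+0.224) + (33+0.224) + (11+0.224) + (10+0.224) + (6.8+0.224) + (2.5+0.224) = 116.644 Mbps.
× 9900 s = 1,154,776 Mb = 144,347 MB = 144.3 GB.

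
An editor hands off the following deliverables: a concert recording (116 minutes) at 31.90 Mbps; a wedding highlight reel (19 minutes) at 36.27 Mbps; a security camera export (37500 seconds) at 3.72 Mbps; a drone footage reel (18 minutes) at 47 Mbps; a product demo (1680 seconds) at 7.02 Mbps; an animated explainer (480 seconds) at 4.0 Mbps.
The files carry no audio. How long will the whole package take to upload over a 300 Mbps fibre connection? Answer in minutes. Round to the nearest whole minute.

26 minutes

concert recording: 31.900 Mbps × 6960 s = 222024.0 Mb
wedding highlight reel: 36.270 Mbps × 1140 s = 41347.8 Mb
security camera export: 3.720 Mbps × 37500 s = 139500.0 Mb
drone footage reel: 47.000 Mbps × 1080 s = 50760.0 Mb
product demo: 7.020 Mbps × 1680 s = 11793.6 Mb
animated explainer: 4.000 Mbps × 480 s = 1920.0 Mb
Total: 467345.4 Mb = 58418.2 MB.
At 300 Mbps: 467345.4 / 300 = 1558 s ≈ 26 minutes.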